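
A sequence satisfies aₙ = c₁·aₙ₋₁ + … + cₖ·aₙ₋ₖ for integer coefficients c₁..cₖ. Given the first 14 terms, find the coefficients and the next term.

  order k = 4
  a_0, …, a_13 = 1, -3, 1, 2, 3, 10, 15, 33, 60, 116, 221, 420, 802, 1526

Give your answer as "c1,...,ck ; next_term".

  a_4 = 1·2 + 2·1 + 0·-3 + -1·1 = 3
  a_5 = 1·3 + 2·2 + 0·1 + -1·-3 = 10
  a_6 = 1·10 + 2·3 + 0·2 + -1·1 = 15
  a_7 = 1·15 + 2·10 + 0·3 + -1·2 = 33
  a_8 = 1·33 + 2·15 + 0·10 + -1·3 = 60
  a_9 = 1·60 + 2·33 + 0·15 + -1·10 = 116
  a_10 = 1·116 + 2·60 + 0·33 + -1·15 = 221
  a_11 = 1·221 + 2·116 + 0·60 + -1·33 = 420
  a_12 = 1·420 + 2·221 + 0·116 + -1·60 = 802
  a_13 = 1·802 + 2·420 + 0·221 + -1·116 = 1526
  a_14 = 1·1526 + 2·802 + 0·420 + -1·221 = 2909

1,2,0,-1 ; 2909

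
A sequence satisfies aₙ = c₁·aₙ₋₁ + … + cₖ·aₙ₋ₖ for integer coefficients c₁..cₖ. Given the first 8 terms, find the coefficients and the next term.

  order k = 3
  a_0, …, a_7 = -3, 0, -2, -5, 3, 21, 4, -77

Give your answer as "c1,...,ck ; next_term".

  a_3 = 1·-2 + -4·0 + 1·-3 = -5
  a_4 = 1·-5 + -4·-2 + 1·0 = 3
  a_5 = 1·3 + -4·-5 + 1·-2 = 21
  a_6 = 1·21 + -4·3 + 1·-5 = 4
  a_7 = 1·4 + -4·21 + 1·3 = -77
  a_8 = 1·-77 + -4·4 + 1·21 = -72

1,-4,1 ; -72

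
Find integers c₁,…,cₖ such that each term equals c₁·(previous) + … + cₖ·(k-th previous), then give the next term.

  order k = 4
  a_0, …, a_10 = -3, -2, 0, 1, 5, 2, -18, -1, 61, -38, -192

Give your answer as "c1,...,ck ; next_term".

0,-4,2,-3 ; 277

  a_4 = 0·1 + -4·0 + 2·-2 + -3·-3 = 5
  a_5 = 0·5 + -4·1 + 2·0 + -3·-2 = 2
  a_6 = 0·2 + -4·5 + 2·1 + -3·0 = -18
  a_7 = 0·-18 + -4·2 + 2·5 + -3·1 = -1
  a_8 = 0·-1 + -4·-18 + 2·2 + -3·5 = 61
  a_9 = 0·61 + -4·-1 + 2·-18 + -3·2 = -38
  a_10 = 0·-38 + -4·61 + 2·-1 + -3·-18 = -192
  a_11 = 0·-192 + -4·-38 + 2·61 + -3·-1 = 277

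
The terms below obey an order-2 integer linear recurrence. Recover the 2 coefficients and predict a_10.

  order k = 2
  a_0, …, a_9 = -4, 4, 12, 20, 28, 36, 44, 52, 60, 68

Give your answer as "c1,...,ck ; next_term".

  a_2 = 2·4 + -1·-4 = 12
  a_3 = 2·12 + -1·4 = 20
  a_4 = 2·20 + -1·12 = 28
  a_5 = 2·28 + -1·20 = 36
  a_6 = 2·36 + -1·28 = 44
  a_7 = 2·44 + -1·36 = 52
  a_8 = 2·52 + -1·44 = 60
  a_9 = 2·60 + -1·52 = 68
  a_10 = 2·68 + -1·60 = 76

2,-1 ; 76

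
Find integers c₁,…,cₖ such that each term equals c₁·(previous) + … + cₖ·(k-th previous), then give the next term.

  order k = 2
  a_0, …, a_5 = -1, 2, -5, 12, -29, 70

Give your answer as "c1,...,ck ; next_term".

  a_2 = -2·2 + 1·-1 = -5
  a_3 = -2·-5 + 1·2 = 12
  a_4 = -2·12 + 1·-5 = -29
  a_5 = -2·-29 + 1·12 = 70
  a_6 = -2·70 + 1·-29 = -169

-2,1 ; -169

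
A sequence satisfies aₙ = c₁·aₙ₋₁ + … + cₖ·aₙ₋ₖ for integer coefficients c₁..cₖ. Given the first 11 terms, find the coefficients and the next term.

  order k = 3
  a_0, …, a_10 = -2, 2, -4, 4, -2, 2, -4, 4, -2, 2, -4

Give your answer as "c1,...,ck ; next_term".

  a_3 = -1·-4 + -1·2 + -1·-2 = 4
  a_4 = -1·4 + -1·-4 + -1·2 = -2
  a_5 = -1·-2 + -1·4 + -1·-4 = 2
  a_6 = -1·2 + -1·-2 + -1·4 = -4
  a_7 = -1·-4 + -1·2 + -1·-2 = 4
  a_8 = -1·4 + -1·-4 + -1·2 = -2
  a_9 = -1·-2 + -1·4 + -1·-4 = 2
  a_10 = -1·2 + -1·-2 + -1·4 = -4
  a_11 = -1·-4 + -1·2 + -1·-2 = 4

-1,-1,-1 ; 4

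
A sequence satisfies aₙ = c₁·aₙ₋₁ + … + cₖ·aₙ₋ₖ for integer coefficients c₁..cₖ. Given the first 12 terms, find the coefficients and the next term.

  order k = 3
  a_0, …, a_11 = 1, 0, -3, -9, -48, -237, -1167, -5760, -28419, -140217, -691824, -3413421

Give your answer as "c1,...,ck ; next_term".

  a_3 = 4·-3 + 4·0 + 3·1 = -9
  a_4 = 4·-9 + 4·-3 + 3·0 = -48
  a_5 = 4·-48 + 4·-9 + 3·-3 = -237
  a_6 = 4·-237 + 4·-48 + 3·-9 = -1167
  a_7 = 4·-1167 + 4·-237 + 3·-48 = -5760
  a_8 = 4·-5760 + 4·-1167 + 3·-237 = -28419
  a_9 = 4·-28419 + 4·-5760 + 3·-1167 = -140217
  a_10 = 4·-140217 + 4·-28419 + 3·-5760 = -691824
  a_11 = 4·-691824 + 4·-140217 + 3·-28419 = -3413421
  a_12 = 4·-3413421 + 4·-691824 + 3·-140217 = -16841631

4,4,3 ; -16841631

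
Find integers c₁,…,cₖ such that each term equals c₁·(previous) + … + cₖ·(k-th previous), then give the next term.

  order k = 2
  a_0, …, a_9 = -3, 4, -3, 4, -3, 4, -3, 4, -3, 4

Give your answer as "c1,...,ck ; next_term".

0,1 ; -3

  a_2 = 0·4 + 1·-3 = -3
  a_3 = 0·-3 + 1·4 = 4
  a_4 = 0·4 + 1·-3 = -3
  a_5 = 0·-3 + 1·4 = 4
  a_6 = 0·4 + 1·-3 = -3
  a_7 = 0·-3 + 1·4 = 4
  a_8 = 0·4 + 1·-3 = -3
  a_9 = 0·-3 + 1·4 = 4
  a_10 = 0·4 + 1·-3 = -3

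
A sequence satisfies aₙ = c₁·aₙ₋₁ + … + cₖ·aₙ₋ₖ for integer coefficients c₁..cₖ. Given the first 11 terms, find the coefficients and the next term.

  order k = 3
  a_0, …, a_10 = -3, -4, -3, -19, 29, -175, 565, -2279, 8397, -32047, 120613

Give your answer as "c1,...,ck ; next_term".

  a_3 = -3·-3 + 4·-4 + 4·-3 = -19
  a_4 = -3·-19 + 4·-3 + 4·-4 = 29
  a_5 = -3·29 + 4·-19 + 4·-3 = -175
  a_6 = -3·-175 + 4·29 + 4·-19 = 565
  a_7 = -3·565 + 4·-175 + 4·29 = -2279
  a_8 = -3·-2279 + 4·565 + 4·-175 = 8397
  a_9 = -3·8397 + 4·-2279 + 4·565 = -32047
  a_10 = -3·-32047 + 4·8397 + 4·-2279 = 120613
  a_11 = -3·120613 + 4·-32047 + 4·8397 = -456439

-3,4,4 ; -456439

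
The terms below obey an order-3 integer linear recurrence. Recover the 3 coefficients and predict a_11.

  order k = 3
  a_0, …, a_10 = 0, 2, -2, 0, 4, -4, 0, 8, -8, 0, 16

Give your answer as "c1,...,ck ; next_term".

0,0,2 ; -16

  a_3 = 0·-2 + 0·2 + 2·0 = 0
  a_4 = 0·0 + 0·-2 + 2·2 = 4
  a_5 = 0·4 + 0·0 + 2·-2 = -4
  a_6 = 0·-4 + 0·4 + 2·0 = 0
  a_7 = 0·0 + 0·-4 + 2·4 = 8
  a_8 = 0·8 + 0·0 + 2·-4 = -8
  a_9 = 0·-8 + 0·8 + 2·0 = 0
  a_10 = 0·0 + 0·-8 + 2·8 = 16
  a_11 = 0·16 + 0·0 + 2·-8 = -16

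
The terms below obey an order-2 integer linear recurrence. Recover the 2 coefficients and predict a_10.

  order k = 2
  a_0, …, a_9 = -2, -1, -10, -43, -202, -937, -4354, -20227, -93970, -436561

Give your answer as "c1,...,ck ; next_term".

  a_2 = 4·-1 + 3·-2 = -10
  a_3 = 4·-10 + 3·-1 = -43
  a_4 = 4·-43 + 3·-10 = -202
  a_5 = 4·-202 + 3·-43 = -937
  a_6 = 4·-937 + 3·-202 = -4354
  a_7 = 4·-4354 + 3·-937 = -20227
  a_8 = 4·-20227 + 3·-4354 = -93970
  a_9 = 4·-93970 + 3·-20227 = -436561
  a_10 = 4·-436561 + 3·-93970 = -2028154

4,3 ; -2028154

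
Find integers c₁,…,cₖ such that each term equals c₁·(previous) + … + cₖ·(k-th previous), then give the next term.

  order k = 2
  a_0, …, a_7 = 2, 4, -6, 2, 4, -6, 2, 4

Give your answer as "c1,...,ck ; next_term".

  a_2 = -1·4 + -1·2 = -6
  a_3 = -1·-6 + -1·4 = 2
  a_4 = -1·2 + -1·-6 = 4
  a_5 = -1·4 + -1·2 = -6
  a_6 = -1·-6 + -1·4 = 2
  a_7 = -1·2 + -1·-6 = 4
  a_8 = -1·4 + -1·2 = -6

-1,-1 ; -6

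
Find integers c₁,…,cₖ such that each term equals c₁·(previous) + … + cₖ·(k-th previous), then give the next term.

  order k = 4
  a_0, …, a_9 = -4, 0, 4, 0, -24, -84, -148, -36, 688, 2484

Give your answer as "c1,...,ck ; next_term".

  a_4 = 3·0 + -4·4 + -3·0 + 2·-4 = -24
  a_5 = 3·-24 + -4·0 + -3·4 + 2·0 = -84
  a_6 = 3·-84 + -4·-24 + -3·0 + 2·4 = -148
  a_7 = 3·-148 + -4·-84 + -3·-24 + 2·0 = -36
  a_8 = 3·-36 + -4·-148 + -3·-84 + 2·-24 = 688
  a_9 = 3·688 + -4·-36 + -3·-148 + 2·-84 = 2484
  a_10 = 3·2484 + -4·688 + -3·-36 + 2·-148 = 4512

3,-4,-3,2 ; 4512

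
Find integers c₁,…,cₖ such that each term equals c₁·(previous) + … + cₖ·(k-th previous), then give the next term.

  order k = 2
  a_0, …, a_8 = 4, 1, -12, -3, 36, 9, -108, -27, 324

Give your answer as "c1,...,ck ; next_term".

0,-3 ; 81

  a_2 = 0·1 + -3·4 = -12
  a_3 = 0·-12 + -3·1 = -3
  a_4 = 0·-3 + -3·-12 = 36
  a_5 = 0·36 + -3·-3 = 9
  a_6 = 0·9 + -3·36 = -108
  a_7 = 0·-108 + -3·9 = -27
  a_8 = 0·-27 + -3·-108 = 324
  a_9 = 0·324 + -3·-27 = 81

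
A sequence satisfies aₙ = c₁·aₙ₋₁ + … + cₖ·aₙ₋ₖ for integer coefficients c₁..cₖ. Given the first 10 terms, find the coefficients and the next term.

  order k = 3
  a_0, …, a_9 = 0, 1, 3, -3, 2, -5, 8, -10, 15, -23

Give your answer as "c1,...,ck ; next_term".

-1,0,-1 ; 33

  a_3 = -1·3 + 0·1 + -1·0 = -3
  a_4 = -1·-3 + 0·3 + -1·1 = 2
  a_5 = -1·2 + 0·-3 + -1·3 = -5
  a_6 = -1·-5 + 0·2 + -1·-3 = 8
  a_7 = -1·8 + 0·-5 + -1·2 = -10
  a_8 = -1·-10 + 0·8 + -1·-5 = 15
  a_9 = -1·15 + 0·-10 + -1·8 = -23
  a_10 = -1·-23 + 0·15 + -1·-10 = 33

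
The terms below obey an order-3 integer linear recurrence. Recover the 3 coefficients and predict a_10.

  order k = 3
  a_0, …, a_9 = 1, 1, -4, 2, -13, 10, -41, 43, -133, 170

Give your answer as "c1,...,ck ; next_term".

  a_3 = 0·-4 + 3·1 + -1·1 = 2
  a_4 = 0·2 + 3·-4 + -1·1 = -13
  a_5 = 0·-13 + 3·2 + -1·-4 = 10
  a_6 = 0·10 + 3·-13 + -1·2 = -41
  a_7 = 0·-41 + 3·10 + -1·-13 = 43
  a_8 = 0·43 + 3·-41 + -1·10 = -133
  a_9 = 0·-133 + 3·43 + -1·-41 = 170
  a_10 = 0·170 + 3·-133 + -1·43 = -442

0,3,-1 ; -442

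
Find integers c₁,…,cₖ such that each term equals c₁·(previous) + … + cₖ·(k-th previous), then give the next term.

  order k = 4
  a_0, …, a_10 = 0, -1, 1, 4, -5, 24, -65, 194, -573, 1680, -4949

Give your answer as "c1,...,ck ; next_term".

-2,3,0,-2 ; 14550

  a_4 = -2·4 + 3·1 + 0·-1 + -2·0 = -5
  a_5 = -2·-5 + 3·4 + 0·1 + -2·-1 = 24
  a_6 = -2·24 + 3·-5 + 0·4 + -2·1 = -65
  a_7 = -2·-65 + 3·24 + 0·-5 + -2·4 = 194
  a_8 = -2·194 + 3·-65 + 0·24 + -2·-5 = -573
  a_9 = -2·-573 + 3·194 + 0·-65 + -2·24 = 1680
  a_10 = -2·1680 + 3·-573 + 0·194 + -2·-65 = -4949
  a_11 = -2·-4949 + 3·1680 + 0·-573 + -2·194 = 14550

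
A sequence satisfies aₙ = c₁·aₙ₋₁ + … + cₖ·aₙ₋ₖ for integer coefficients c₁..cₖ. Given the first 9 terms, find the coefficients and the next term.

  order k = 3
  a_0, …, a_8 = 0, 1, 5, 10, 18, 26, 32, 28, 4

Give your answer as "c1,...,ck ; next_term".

  a_3 = 2·5 + 0·1 + -2·0 = 10
  a_4 = 2·10 + 0·5 + -2·1 = 18
  a_5 = 2·18 + 0·10 + -2·5 = 26
  a_6 = 2·26 + 0·18 + -2·10 = 32
  a_7 = 2·32 + 0·26 + -2·18 = 28
  a_8 = 2·28 + 0·32 + -2·26 = 4
  a_9 = 2·4 + 0·28 + -2·32 = -56

2,0,-2 ; -56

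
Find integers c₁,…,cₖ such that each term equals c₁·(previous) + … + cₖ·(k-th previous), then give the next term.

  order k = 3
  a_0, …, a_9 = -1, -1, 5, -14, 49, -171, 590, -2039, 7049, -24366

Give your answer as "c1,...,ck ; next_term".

-3,1,-2 ; 84225

  a_3 = -3·5 + 1·-1 + -2·-1 = -14
  a_4 = -3·-14 + 1·5 + -2·-1 = 49
  a_5 = -3·49 + 1·-14 + -2·5 = -171
  a_6 = -3·-171 + 1·49 + -2·-14 = 590
  a_7 = -3·590 + 1·-171 + -2·49 = -2039
  a_8 = -3·-2039 + 1·590 + -2·-171 = 7049
  a_9 = -3·7049 + 1·-2039 + -2·590 = -24366
  a_10 = -3·-24366 + 1·7049 + -2·-2039 = 84225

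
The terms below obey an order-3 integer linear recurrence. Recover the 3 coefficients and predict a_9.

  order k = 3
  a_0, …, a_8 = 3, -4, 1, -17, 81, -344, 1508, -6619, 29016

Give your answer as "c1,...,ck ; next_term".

  a_3 = -4·1 + 1·-4 + -3·3 = -17
  a_4 = -4·-17 + 1·1 + -3·-4 = 81
  a_5 = -4·81 + 1·-17 + -3·1 = -344
  a_6 = -4·-344 + 1·81 + -3·-17 = 1508
  a_7 = -4·1508 + 1·-344 + -3·81 = -6619
  a_8 = -4·-6619 + 1·1508 + -3·-344 = 29016
  a_9 = -4·29016 + 1·-6619 + -3·1508 = -127207

-4,1,-3 ; -127207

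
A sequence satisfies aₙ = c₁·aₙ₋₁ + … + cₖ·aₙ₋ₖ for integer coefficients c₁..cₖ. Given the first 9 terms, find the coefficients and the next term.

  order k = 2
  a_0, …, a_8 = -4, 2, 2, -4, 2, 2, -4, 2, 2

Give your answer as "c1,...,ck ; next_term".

  a_2 = -1·2 + -1·-4 = 2
  a_3 = -1·2 + -1·2 = -4
  a_4 = -1·-4 + -1·2 = 2
  a_5 = -1·2 + -1·-4 = 2
  a_6 = -1·2 + -1·2 = -4
  a_7 = -1·-4 + -1·2 = 2
  a_8 = -1·2 + -1·-4 = 2
  a_9 = -1·2 + -1·2 = -4

-1,-1 ; -4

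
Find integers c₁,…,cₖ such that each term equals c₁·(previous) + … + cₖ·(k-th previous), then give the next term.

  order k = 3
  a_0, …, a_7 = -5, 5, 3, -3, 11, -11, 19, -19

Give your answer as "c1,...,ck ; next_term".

-1,1,1 ; 27

  a_3 = -1·3 + 1·5 + 1·-5 = -3
  a_4 = -1·-3 + 1·3 + 1·5 = 11
  a_5 = -1·11 + 1·-3 + 1·3 = -11
  a_6 = -1·-11 + 1·11 + 1·-3 = 19
  a_7 = -1·19 + 1·-11 + 1·11 = -19
  a_8 = -1·-19 + 1·19 + 1·-11 = 27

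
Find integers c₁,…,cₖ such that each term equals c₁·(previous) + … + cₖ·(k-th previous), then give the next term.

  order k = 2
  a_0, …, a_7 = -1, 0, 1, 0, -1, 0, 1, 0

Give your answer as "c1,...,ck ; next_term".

0,-1 ; -1

  a_2 = 0·0 + -1·-1 = 1
  a_3 = 0·1 + -1·0 = 0
  a_4 = 0·0 + -1·1 = -1
  a_5 = 0·-1 + -1·0 = 0
  a_6 = 0·0 + -1·-1 = 1
  a_7 = 0·1 + -1·0 = 0
  a_8 = 0·0 + -1·1 = -1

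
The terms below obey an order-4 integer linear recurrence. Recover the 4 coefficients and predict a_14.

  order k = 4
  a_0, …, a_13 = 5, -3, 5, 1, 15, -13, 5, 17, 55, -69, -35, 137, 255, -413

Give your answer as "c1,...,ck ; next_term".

0,-1,0,4 ; -395

  a_4 = 0·1 + -1·5 + 0·-3 + 4·5 = 15
  a_5 = 0·15 + -1·1 + 0·5 + 4·-3 = -13
  a_6 = 0·-13 + -1·15 + 0·1 + 4·5 = 5
  a_7 = 0·5 + -1·-13 + 0·15 + 4·1 = 17
  a_8 = 0·17 + -1·5 + 0·-13 + 4·15 = 55
  a_9 = 0·55 + -1·17 + 0·5 + 4·-13 = -69
  a_10 = 0·-69 + -1·55 + 0·17 + 4·5 = -35
  a_11 = 0·-35 + -1·-69 + 0·55 + 4·17 = 137
  a_12 = 0·137 + -1·-35 + 0·-69 + 4·55 = 255
  a_13 = 0·255 + -1·137 + 0·-35 + 4·-69 = -413
  a_14 = 0·-413 + -1·255 + 0·137 + 4·-35 = -395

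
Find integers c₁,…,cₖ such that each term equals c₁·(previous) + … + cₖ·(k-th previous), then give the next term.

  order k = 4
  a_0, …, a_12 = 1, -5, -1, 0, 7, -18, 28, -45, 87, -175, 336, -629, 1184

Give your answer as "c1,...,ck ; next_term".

  a_4 = -2·0 + -1·-1 + -1·-5 + 1·1 = 7
  a_5 = -2·7 + -1·0 + -1·-1 + 1·-5 = -18
  a_6 = -2·-18 + -1·7 + -1·0 + 1·-1 = 28
  a_7 = -2·28 + -1·-18 + -1·7 + 1·0 = -45
  a_8 = -2·-45 + -1·28 + -1·-18 + 1·7 = 87
  a_9 = -2·87 + -1·-45 + -1·28 + 1·-18 = -175
  a_10 = -2·-175 + -1·87 + -1·-45 + 1·28 = 336
  a_11 = -2·336 + -1·-175 + -1·87 + 1·-45 = -629
  a_12 = -2·-629 + -1·336 + -1·-175 + 1·87 = 1184
  a_13 = -2·1184 + -1·-629 + -1·336 + 1·-175 = -2250

-2,-1,-1,1 ; -2250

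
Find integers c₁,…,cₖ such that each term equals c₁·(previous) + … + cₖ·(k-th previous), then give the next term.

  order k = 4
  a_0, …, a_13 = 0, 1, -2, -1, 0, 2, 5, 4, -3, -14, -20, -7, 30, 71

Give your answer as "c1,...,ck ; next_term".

1,-1,-1,-1 ; 68

  a_4 = 1·-1 + -1·-2 + -1·1 + -1·0 = 0
  a_5 = 1·0 + -1·-1 + -1·-2 + -1·1 = 2
  a_6 = 1·2 + -1·0 + -1·-1 + -1·-2 = 5
  a_7 = 1·5 + -1·2 + -1·0 + -1·-1 = 4
  a_8 = 1·4 + -1·5 + -1·2 + -1·0 = -3
  a_9 = 1·-3 + -1·4 + -1·5 + -1·2 = -14
  a_10 = 1·-14 + -1·-3 + -1·4 + -1·5 = -20
  a_11 = 1·-20 + -1·-14 + -1·-3 + -1·4 = -7
  a_12 = 1·-7 + -1·-20 + -1·-14 + -1·-3 = 30
  a_13 = 1·30 + -1·-7 + -1·-20 + -1·-14 = 71
  a_14 = 1·71 + -1·30 + -1·-7 + -1·-20 = 68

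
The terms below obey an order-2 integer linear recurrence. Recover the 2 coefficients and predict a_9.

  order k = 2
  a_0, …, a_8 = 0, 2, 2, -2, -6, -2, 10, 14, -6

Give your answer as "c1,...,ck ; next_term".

1,-2 ; -34

  a_2 = 1·2 + -2·0 = 2
  a_3 = 1·2 + -2·2 = -2
  a_4 = 1·-2 + -2·2 = -6
  a_5 = 1·-6 + -2·-2 = -2
  a_6 = 1·-2 + -2·-6 = 10
  a_7 = 1·10 + -2·-2 = 14
  a_8 = 1·14 + -2·10 = -6
  a_9 = 1·-6 + -2·14 = -34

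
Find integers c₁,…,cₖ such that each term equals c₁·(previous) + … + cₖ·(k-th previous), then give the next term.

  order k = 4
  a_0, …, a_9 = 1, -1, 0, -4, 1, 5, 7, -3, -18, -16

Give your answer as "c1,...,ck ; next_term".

  a_4 = 0·-4 + -1·0 + -2·-1 + -1·1 = 1
  a_5 = 0·1 + -1·-4 + -2·0 + -1·-1 = 5
  a_6 = 0·5 + -1·1 + -2·-4 + -1·0 = 7
  a_7 = 0·7 + -1·5 + -2·1 + -1·-4 = -3
  a_8 = 0·-3 + -1·7 + -2·5 + -1·1 = -18
  a_9 = 0·-18 + -1·-3 + -2·7 + -1·5 = -16
  a_10 = 0·-16 + -1·-18 + -2·-3 + -1·7 = 17

0,-1,-2,-1 ; 17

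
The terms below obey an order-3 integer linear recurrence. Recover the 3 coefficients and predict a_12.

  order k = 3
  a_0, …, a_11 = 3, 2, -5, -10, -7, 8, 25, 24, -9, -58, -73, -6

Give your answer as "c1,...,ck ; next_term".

  a_3 = 1·-5 + -1·2 + -1·3 = -10
  a_4 = 1·-10 + -1·-5 + -1·2 = -7
  a_5 = 1·-7 + -1·-10 + -1·-5 = 8
  a_6 = 1·8 + -1·-7 + -1·-10 = 25
  a_7 = 1·25 + -1·8 + -1·-7 = 24
  a_8 = 1·24 + -1·25 + -1·8 = -9
  a_9 = 1·-9 + -1·24 + -1·25 = -58
  a_10 = 1·-58 + -1·-9 + -1·24 = -73
  a_11 = 1·-73 + -1·-58 + -1·-9 = -6
  a_12 = 1·-6 + -1·-73 + -1·-58 = 125

1,-1,-1 ; 125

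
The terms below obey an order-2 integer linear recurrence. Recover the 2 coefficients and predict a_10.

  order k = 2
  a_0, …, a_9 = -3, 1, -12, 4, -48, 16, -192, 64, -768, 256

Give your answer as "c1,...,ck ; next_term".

  a_2 = 0·1 + 4·-3 = -12
  a_3 = 0·-12 + 4·1 = 4
  a_4 = 0·4 + 4·-12 = -48
  a_5 = 0·-48 + 4·4 = 16
  a_6 = 0·16 + 4·-48 = -192
  a_7 = 0·-192 + 4·16 = 64
  a_8 = 0·64 + 4·-192 = -768
  a_9 = 0·-768 + 4·64 = 256
  a_10 = 0·256 + 4·-768 = -3072

0,4 ; -3072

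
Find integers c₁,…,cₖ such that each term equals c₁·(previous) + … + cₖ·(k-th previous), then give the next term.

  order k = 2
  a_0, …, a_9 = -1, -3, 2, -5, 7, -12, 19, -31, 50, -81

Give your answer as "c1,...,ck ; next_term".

  a_2 = -1·-3 + 1·-1 = 2
  a_3 = -1·2 + 1·-3 = -5
  a_4 = -1·-5 + 1·2 = 7
  a_5 = -1·7 + 1·-5 = -12
  a_6 = -1·-12 + 1·7 = 19
  a_7 = -1·19 + 1·-12 = -31
  a_8 = -1·-31 + 1·19 = 50
  a_9 = -1·50 + 1·-31 = -81
  a_10 = -1·-81 + 1·50 = 131

-1,1 ; 131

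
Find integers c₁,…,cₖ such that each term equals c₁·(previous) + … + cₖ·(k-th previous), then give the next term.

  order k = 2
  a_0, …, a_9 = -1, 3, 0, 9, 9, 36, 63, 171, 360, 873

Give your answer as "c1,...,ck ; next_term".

  a_2 = 1·3 + 3·-1 = 0
  a_3 = 1·0 + 3·3 = 9
  a_4 = 1·9 + 3·0 = 9
  a_5 = 1·9 + 3·9 = 36
  a_6 = 1·36 + 3·9 = 63
  a_7 = 1·63 + 3·36 = 171
  a_8 = 1·171 + 3·63 = 360
  a_9 = 1·360 + 3·171 = 873
  a_10 = 1·873 + 3·360 = 1953

1,3 ; 1953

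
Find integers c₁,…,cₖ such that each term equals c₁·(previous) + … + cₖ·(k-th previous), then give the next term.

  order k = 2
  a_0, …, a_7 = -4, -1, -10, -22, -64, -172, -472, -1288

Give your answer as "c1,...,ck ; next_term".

2,2 ; -3520

  a_2 = 2·-1 + 2·-4 = -10
  a_3 = 2·-10 + 2·-1 = -22
  a_4 = 2·-22 + 2·-10 = -64
  a_5 = 2·-64 + 2·-22 = -172
  a_6 = 2·-172 + 2·-64 = -472
  a_7 = 2·-472 + 2·-172 = -1288
  a_8 = 2·-1288 + 2·-472 = -3520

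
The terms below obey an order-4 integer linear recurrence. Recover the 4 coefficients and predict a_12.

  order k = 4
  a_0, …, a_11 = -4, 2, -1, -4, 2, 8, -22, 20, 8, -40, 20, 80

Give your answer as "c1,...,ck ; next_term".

  a_4 = -2·-4 + -2·-1 + 0·2 + 2·-4 = 2
  a_5 = -2·2 + -2·-4 + 0·-1 + 2·2 = 8
  a_6 = -2·8 + -2·2 + 0·-4 + 2·-1 = -22
  a_7 = -2·-22 + -2·8 + 0·2 + 2·-4 = 20
  a_8 = -2·20 + -2·-22 + 0·8 + 2·2 = 8
  a_9 = -2·8 + -2·20 + 0·-22 + 2·8 = -40
  a_10 = -2·-40 + -2·8 + 0·20 + 2·-22 = 20
  a_11 = -2·20 + -2·-40 + 0·8 + 2·20 = 80
  a_12 = -2·80 + -2·20 + 0·-40 + 2·8 = -184

-2,-2,0,2 ; -184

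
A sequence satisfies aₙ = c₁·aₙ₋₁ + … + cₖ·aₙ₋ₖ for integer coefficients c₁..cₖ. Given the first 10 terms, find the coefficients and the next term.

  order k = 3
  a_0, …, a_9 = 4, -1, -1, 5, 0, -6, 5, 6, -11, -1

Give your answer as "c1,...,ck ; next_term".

0,-1,1 ; 17

  a_3 = 0·-1 + -1·-1 + 1·4 = 5
  a_4 = 0·5 + -1·-1 + 1·-1 = 0
  a_5 = 0·0 + -1·5 + 1·-1 = -6
  a_6 = 0·-6 + -1·0 + 1·5 = 5
  a_7 = 0·5 + -1·-6 + 1·0 = 6
  a_8 = 0·6 + -1·5 + 1·-6 = -11
  a_9 = 0·-11 + -1·6 + 1·5 = -1
  a_10 = 0·-1 + -1·-11 + 1·6 = 17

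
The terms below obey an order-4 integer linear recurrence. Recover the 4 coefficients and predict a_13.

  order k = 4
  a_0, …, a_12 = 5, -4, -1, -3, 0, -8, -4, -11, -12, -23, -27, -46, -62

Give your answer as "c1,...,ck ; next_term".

0,1,1,1 ; -96

  a_4 = 0·-3 + 1·-1 + 1·-4 + 1·5 = 0
  a_5 = 0·0 + 1·-3 + 1·-1 + 1·-4 = -8
  a_6 = 0·-8 + 1·0 + 1·-3 + 1·-1 = -4
  a_7 = 0·-4 + 1·-8 + 1·0 + 1·-3 = -11
  a_8 = 0·-11 + 1·-4 + 1·-8 + 1·0 = -12
  a_9 = 0·-12 + 1·-11 + 1·-4 + 1·-8 = -23
  a_10 = 0·-23 + 1·-12 + 1·-11 + 1·-4 = -27
  a_11 = 0·-27 + 1·-23 + 1·-12 + 1·-11 = -46
  a_12 = 0·-46 + 1·-27 + 1·-23 + 1·-12 = -62
  a_13 = 0·-62 + 1·-46 + 1·-27 + 1·-23 = -96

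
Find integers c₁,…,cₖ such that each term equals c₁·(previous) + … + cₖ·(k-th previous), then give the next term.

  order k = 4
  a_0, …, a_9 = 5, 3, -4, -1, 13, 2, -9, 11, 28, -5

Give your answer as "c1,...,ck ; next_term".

  a_4 = 0·-1 + 0·-4 + 1·3 + 2·5 = 13
  a_5 = 0·13 + 0·-1 + 1·-4 + 2·3 = 2
  a_6 = 0·2 + 0·13 + 1·-1 + 2·-4 = -9
  a_7 = 0·-9 + 0·2 + 1·13 + 2·-1 = 11
  a_8 = 0·11 + 0·-9 + 1·2 + 2·13 = 28
  a_9 = 0·28 + 0·11 + 1·-9 + 2·2 = -5
  a_10 = 0·-5 + 0·28 + 1·11 + 2·-9 = -7

0,0,1,2 ; -7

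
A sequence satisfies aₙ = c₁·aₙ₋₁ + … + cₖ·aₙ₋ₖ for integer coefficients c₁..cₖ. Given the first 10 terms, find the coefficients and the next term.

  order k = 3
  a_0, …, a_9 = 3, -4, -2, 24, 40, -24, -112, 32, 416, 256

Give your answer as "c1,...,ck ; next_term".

2,-4,4 ; -1024

  a_3 = 2·-2 + -4·-4 + 4·3 = 24
  a_4 = 2·24 + -4·-2 + 4·-4 = 40
  a_5 = 2·40 + -4·24 + 4·-2 = -24
  a_6 = 2·-24 + -4·40 + 4·24 = -112
  a_7 = 2·-112 + -4·-24 + 4·40 = 32
  a_8 = 2·32 + -4·-112 + 4·-24 = 416
  a_9 = 2·416 + -4·32 + 4·-112 = 256
  a_10 = 2·256 + -4·416 + 4·32 = -1024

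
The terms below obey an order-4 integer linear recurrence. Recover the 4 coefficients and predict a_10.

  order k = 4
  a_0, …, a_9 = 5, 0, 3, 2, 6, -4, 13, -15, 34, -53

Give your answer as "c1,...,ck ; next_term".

-1,1,0,1 ; 100

  a_4 = -1·2 + 1·3 + 0·0 + 1·5 = 6
  a_5 = -1·6 + 1·2 + 0·3 + 1·0 = -4
  a_6 = -1·-4 + 1·6 + 0·2 + 1·3 = 13
  a_7 = -1·13 + 1·-4 + 0·6 + 1·2 = -15
  a_8 = -1·-15 + 1·13 + 0·-4 + 1·6 = 34
  a_9 = -1·34 + 1·-15 + 0·13 + 1·-4 = -53
  a_10 = -1·-53 + 1·34 + 0·-15 + 1·13 = 100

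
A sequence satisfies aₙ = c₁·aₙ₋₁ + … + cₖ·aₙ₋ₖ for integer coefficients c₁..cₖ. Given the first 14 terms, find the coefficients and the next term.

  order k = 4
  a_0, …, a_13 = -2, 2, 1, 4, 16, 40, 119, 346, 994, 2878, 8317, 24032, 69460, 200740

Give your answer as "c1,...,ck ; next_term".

2,2,2,-1 ; 580147

  a_4 = 2·4 + 2·1 + 2·2 + -1·-2 = 16
  a_5 = 2·16 + 2·4 + 2·1 + -1·2 = 40
  a_6 = 2·40 + 2·16 + 2·4 + -1·1 = 119
  a_7 = 2·119 + 2·40 + 2·16 + -1·4 = 346
  a_8 = 2·346 + 2·119 + 2·40 + -1·16 = 994
  a_9 = 2·994 + 2·346 + 2·119 + -1·40 = 2878
  a_10 = 2·2878 + 2·994 + 2·346 + -1·119 = 8317
  a_11 = 2·8317 + 2·2878 + 2·994 + -1·346 = 24032
  a_12 = 2·24032 + 2·8317 + 2·2878 + -1·994 = 69460
  a_13 = 2·69460 + 2·24032 + 2·8317 + -1·2878 = 200740
  a_14 = 2·200740 + 2·69460 + 2·24032 + -1·8317 = 580147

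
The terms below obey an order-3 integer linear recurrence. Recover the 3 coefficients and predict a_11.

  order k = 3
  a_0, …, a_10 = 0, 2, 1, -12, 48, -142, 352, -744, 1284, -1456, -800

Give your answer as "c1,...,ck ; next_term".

  a_3 = -4·1 + -4·2 + 2·0 = -12
  a_4 = -4·-12 + -4·1 + 2·2 = 48
  a_5 = -4·48 + -4·-12 + 2·1 = -142
  a_6 = -4·-142 + -4·48 + 2·-12 = 352
  a_7 = -4·352 + -4·-142 + 2·48 = -744
  a_8 = -4·-744 + -4·352 + 2·-142 = 1284
  a_9 = -4·1284 + -4·-744 + 2·352 = -1456
  a_10 = -4·-1456 + -4·1284 + 2·-744 = -800
  a_11 = -4·-800 + -4·-1456 + 2·1284 = 11592

-4,-4,2 ; 11592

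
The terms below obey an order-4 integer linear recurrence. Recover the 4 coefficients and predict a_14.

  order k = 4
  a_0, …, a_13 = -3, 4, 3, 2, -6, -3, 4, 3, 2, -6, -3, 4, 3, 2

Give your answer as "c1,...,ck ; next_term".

  a_4 = -1·2 + -1·3 + -1·4 + -1·-3 = -6
  a_5 = -1·-6 + -1·2 + -1·3 + -1·4 = -3
  a_6 = -1·-3 + -1·-6 + -1·2 + -1·3 = 4
  a_7 = -1·4 + -1·-3 + -1·-6 + -1·2 = 3
  a_8 = -1·3 + -1·4 + -1·-3 + -1·-6 = 2
  a_9 = -1·2 + -1·3 + -1·4 + -1·-3 = -6
  a_10 = -1·-6 + -1·2 + -1·3 + -1·4 = -3
  a_11 = -1·-3 + -1·-6 + -1·2 + -1·3 = 4
  a_12 = -1·4 + -1·-3 + -1·-6 + -1·2 = 3
  a_13 = -1·3 + -1·4 + -1·-3 + -1·-6 = 2
  a_14 = -1·2 + -1·3 + -1·4 + -1·-3 = -6

-1,-1,-1,-1 ; -6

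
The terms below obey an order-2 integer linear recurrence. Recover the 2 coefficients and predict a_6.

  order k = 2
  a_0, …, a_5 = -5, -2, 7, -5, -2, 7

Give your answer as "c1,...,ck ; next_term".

-1,-1 ; -5

  a_2 = -1·-2 + -1·-5 = 7
  a_3 = -1·7 + -1·-2 = -5
  a_4 = -1·-5 + -1·7 = -2
  a_5 = -1·-2 + -1·-5 = 7
  a_6 = -1·7 + -1·-2 = -5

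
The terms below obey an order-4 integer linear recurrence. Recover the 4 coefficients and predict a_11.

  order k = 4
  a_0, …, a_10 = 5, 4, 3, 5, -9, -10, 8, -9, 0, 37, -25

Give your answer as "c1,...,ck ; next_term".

0,-1,1,-2 ; -19

  a_4 = 0·5 + -1·3 + 1·4 + -2·5 = -9
  a_5 = 0·-9 + -1·5 + 1·3 + -2·4 = -10
  a_6 = 0·-10 + -1·-9 + 1·5 + -2·3 = 8
  a_7 = 0·8 + -1·-10 + 1·-9 + -2·5 = -9
  a_8 = 0·-9 + -1·8 + 1·-10 + -2·-9 = 0
  a_9 = 0·0 + -1·-9 + 1·8 + -2·-10 = 37
  a_10 = 0·37 + -1·0 + 1·-9 + -2·8 = -25
  a_11 = 0·-25 + -1·37 + 1·0 + -2·-9 = -19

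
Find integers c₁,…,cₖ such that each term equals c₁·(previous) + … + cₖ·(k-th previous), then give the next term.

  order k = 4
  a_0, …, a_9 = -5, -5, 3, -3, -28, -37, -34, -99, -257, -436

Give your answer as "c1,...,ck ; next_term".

  a_4 = 1·-3 + 0·3 + 2·-5 + 3·-5 = -28
  a_5 = 1·-28 + 0·-3 + 2·3 + 3·-5 = -37
  a_6 = 1·-37 + 0·-28 + 2·-3 + 3·3 = -34
  a_7 = 1·-34 + 0·-37 + 2·-28 + 3·-3 = -99
  a_8 = 1·-99 + 0·-34 + 2·-37 + 3·-28 = -257
  a_9 = 1·-257 + 0·-99 + 2·-34 + 3·-37 = -436
  a_10 = 1·-436 + 0·-257 + 2·-99 + 3·-34 = -736

1,0,2,3 ; -736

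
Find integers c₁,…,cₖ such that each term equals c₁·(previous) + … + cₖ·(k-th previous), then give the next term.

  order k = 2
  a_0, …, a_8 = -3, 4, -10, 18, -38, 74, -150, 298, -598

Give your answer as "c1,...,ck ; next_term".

  a_2 = -1·4 + 2·-3 = -10
  a_3 = -1·-10 + 2·4 = 18
  a_4 = -1·18 + 2·-10 = -38
  a_5 = -1·-38 + 2·18 = 74
  a_6 = -1·74 + 2·-38 = -150
  a_7 = -1·-150 + 2·74 = 298
  a_8 = -1·298 + 2·-150 = -598
  a_9 = -1·-598 + 2·298 = 1194

-1,2 ; 1194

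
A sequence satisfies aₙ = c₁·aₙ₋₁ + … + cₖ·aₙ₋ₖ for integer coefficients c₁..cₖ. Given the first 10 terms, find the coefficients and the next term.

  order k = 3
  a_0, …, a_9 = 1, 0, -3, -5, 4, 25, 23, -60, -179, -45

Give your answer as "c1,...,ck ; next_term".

1,-3,-2 ; 612

  a_3 = 1·-3 + -3·0 + -2·1 = -5
  a_4 = 1·-5 + -3·-3 + -2·0 = 4
  a_5 = 1·4 + -3·-5 + -2·-3 = 25
  a_6 = 1·25 + -3·4 + -2·-5 = 23
  a_7 = 1·23 + -3·25 + -2·4 = -60
  a_8 = 1·-60 + -3·23 + -2·25 = -179
  a_9 = 1·-179 + -3·-60 + -2·23 = -45
  a_10 = 1·-45 + -3·-179 + -2·-60 = 612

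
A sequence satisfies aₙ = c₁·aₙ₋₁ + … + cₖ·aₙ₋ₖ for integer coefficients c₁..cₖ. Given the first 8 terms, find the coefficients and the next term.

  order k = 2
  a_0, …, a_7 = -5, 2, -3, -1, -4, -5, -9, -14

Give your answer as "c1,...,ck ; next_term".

1,1 ; -23

  a_2 = 1·2 + 1·-5 = -3
  a_3 = 1·-3 + 1·2 = -1
  a_4 = 1·-1 + 1·-3 = -4
  a_5 = 1·-4 + 1·-1 = -5
  a_6 = 1·-5 + 1·-4 = -9
  a_7 = 1·-9 + 1·-5 = -14
  a_8 = 1·-14 + 1·-9 = -23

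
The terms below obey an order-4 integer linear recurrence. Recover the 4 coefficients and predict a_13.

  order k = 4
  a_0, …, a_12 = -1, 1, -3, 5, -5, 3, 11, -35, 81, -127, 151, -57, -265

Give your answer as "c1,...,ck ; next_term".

  a_4 = -1·5 + 2·-3 + 3·1 + -3·-1 = -5
  a_5 = -1·-5 + 2·5 + 3·-3 + -3·1 = 3
  a_6 = -1·3 + 2·-5 + 3·5 + -3·-3 = 11
  a_7 = -1·11 + 2·3 + 3·-5 + -3·5 = -35
  a_8 = -1·-35 + 2·11 + 3·3 + -3·-5 = 81
  a_9 = -1·81 + 2·-35 + 3·11 + -3·3 = -127
  a_10 = -1·-127 + 2·81 + 3·-35 + -3·11 = 151
  a_11 = -1·151 + 2·-127 + 3·81 + -3·-35 = -57
  a_12 = -1·-57 + 2·151 + 3·-127 + -3·81 = -265
  a_13 = -1·-265 + 2·-57 + 3·151 + -3·-127 = 985

-1,2,3,-3 ; 985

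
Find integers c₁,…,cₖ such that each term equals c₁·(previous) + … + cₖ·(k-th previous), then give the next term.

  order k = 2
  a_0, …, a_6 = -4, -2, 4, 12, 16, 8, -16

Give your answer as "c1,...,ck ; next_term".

2,-2 ; -48

  a_2 = 2·-2 + -2·-4 = 4
  a_3 = 2·4 + -2·-2 = 12
  a_4 = 2·12 + -2·4 = 16
  a_5 = 2·16 + -2·12 = 8
  a_6 = 2·8 + -2·16 = -16
  a_7 = 2·-16 + -2·8 = -48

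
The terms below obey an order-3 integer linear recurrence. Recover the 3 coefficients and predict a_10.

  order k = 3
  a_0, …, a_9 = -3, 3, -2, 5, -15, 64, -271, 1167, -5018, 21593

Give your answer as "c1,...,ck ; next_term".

-4,2,3 ; -92907

  a_3 = -4·-2 + 2·3 + 3·-3 = 5
  a_4 = -4·5 + 2·-2 + 3·3 = -15
  a_5 = -4·-15 + 2·5 + 3·-2 = 64
  a_6 = -4·64 + 2·-15 + 3·5 = -271
  a_7 = -4·-271 + 2·64 + 3·-15 = 1167
  a_8 = -4·1167 + 2·-271 + 3·64 = -5018
  a_9 = -4·-5018 + 2·1167 + 3·-271 = 21593
  a_10 = -4·21593 + 2·-5018 + 3·1167 = -92907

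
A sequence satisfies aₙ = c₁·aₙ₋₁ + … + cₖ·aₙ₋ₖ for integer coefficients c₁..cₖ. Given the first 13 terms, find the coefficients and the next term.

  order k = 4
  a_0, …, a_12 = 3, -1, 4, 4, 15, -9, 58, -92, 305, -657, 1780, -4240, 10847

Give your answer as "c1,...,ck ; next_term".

-1,3,-1,2 ; -26661

  a_4 = -1·4 + 3·4 + -1·-1 + 2·3 = 15
  a_5 = -1·15 + 3·4 + -1·4 + 2·-1 = -9
  a_6 = -1·-9 + 3·15 + -1·4 + 2·4 = 58
  a_7 = -1·58 + 3·-9 + -1·15 + 2·4 = -92
  a_8 = -1·-92 + 3·58 + -1·-9 + 2·15 = 305
  a_9 = -1·305 + 3·-92 + -1·58 + 2·-9 = -657
  a_10 = -1·-657 + 3·305 + -1·-92 + 2·58 = 1780
  a_11 = -1·1780 + 3·-657 + -1·305 + 2·-92 = -4240
  a_12 = -1·-4240 + 3·1780 + -1·-657 + 2·305 = 10847
  a_13 = -1·10847 + 3·-4240 + -1·1780 + 2·-657 = -26661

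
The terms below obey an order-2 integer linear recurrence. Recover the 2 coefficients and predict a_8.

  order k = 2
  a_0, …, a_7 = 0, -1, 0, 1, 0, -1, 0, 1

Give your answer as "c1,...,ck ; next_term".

0,-1 ; 0

  a_2 = 0·-1 + -1·0 = 0
  a_3 = 0·0 + -1·-1 = 1
  a_4 = 0·1 + -1·0 = 0
  a_5 = 0·0 + -1·1 = -1
  a_6 = 0·-1 + -1·0 = 0
  a_7 = 0·0 + -1·-1 = 1
  a_8 = 0·1 + -1·0 = 0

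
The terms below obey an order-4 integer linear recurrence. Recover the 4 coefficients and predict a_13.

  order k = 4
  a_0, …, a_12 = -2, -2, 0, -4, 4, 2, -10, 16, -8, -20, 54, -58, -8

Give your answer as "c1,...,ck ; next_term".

  a_4 = -1·-4 + -1·0 + 1·-2 + -1·-2 = 4
  a_5 = -1·4 + -1·-4 + 1·0 + -1·-2 = 2
  a_6 = -1·2 + -1·4 + 1·-4 + -1·0 = -10
  a_7 = -1·-10 + -1·2 + 1·4 + -1·-4 = 16
  a_8 = -1·16 + -1·-10 + 1·2 + -1·4 = -8
  a_9 = -1·-8 + -1·16 + 1·-10 + -1·2 = -20
  a_10 = -1·-20 + -1·-8 + 1·16 + -1·-10 = 54
  a_11 = -1·54 + -1·-20 + 1·-8 + -1·16 = -58
  a_12 = -1·-58 + -1·54 + 1·-20 + -1·-8 = -8
  a_13 = -1·-8 + -1·-58 + 1·54 + -1·-20 = 140

-1,-1,1,-1 ; 140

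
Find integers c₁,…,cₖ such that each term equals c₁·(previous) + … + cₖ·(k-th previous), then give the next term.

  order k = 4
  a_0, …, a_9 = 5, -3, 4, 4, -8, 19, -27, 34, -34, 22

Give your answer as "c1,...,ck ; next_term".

  a_4 = -1·4 + 1·4 + 1·-3 + -1·5 = -8
  a_5 = -1·-8 + 1·4 + 1·4 + -1·-3 = 19
  a_6 = -1·19 + 1·-8 + 1·4 + -1·4 = -27
  a_7 = -1·-27 + 1·19 + 1·-8 + -1·4 = 34
  a_8 = -1·34 + 1·-27 + 1·19 + -1·-8 = -34
  a_9 = -1·-34 + 1·34 + 1·-27 + -1·19 = 22
  a_10 = -1·22 + 1·-34 + 1·34 + -1·-27 = 5

-1,1,1,-1 ; 5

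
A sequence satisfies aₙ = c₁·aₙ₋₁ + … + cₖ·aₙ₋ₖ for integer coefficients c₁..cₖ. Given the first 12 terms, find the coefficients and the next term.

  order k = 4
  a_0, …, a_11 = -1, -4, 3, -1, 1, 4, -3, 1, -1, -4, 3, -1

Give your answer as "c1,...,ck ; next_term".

0,0,0,-1 ; 1

  a_4 = 0·-1 + 0·3 + 0·-4 + -1·-1 = 1
  a_5 = 0·1 + 0·-1 + 0·3 + -1·-4 = 4
  a_6 = 0·4 + 0·1 + 0·-1 + -1·3 = -3
  a_7 = 0·-3 + 0·4 + 0·1 + -1·-1 = 1
  a_8 = 0·1 + 0·-3 + 0·4 + -1·1 = -1
  a_9 = 0·-1 + 0·1 + 0·-3 + -1·4 = -4
  a_10 = 0·-4 + 0·-1 + 0·1 + -1·-3 = 3
  a_11 = 0·3 + 0·-4 + 0·-1 + -1·1 = -1
  a_12 = 0·-1 + 0·3 + 0·-4 + -1·-1 = 1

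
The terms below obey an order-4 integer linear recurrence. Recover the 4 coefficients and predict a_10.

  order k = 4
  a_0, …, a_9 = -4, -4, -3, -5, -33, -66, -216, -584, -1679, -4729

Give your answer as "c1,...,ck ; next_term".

  a_4 = 1·-5 + 4·-3 + 3·-4 + 1·-4 = -33
  a_5 = 1·-33 + 4·-5 + 3·-3 + 1·-4 = -66
  a_6 = 1·-66 + 4·-33 + 3·-5 + 1·-3 = -216
  a_7 = 1·-216 + 4·-66 + 3·-33 + 1·-5 = -584
  a_8 = 1·-584 + 4·-216 + 3·-66 + 1·-33 = -1679
  a_9 = 1·-1679 + 4·-584 + 3·-216 + 1·-66 = -4729
  a_10 = 1·-4729 + 4·-1679 + 3·-584 + 1·-216 = -13413

1,4,3,1 ; -13413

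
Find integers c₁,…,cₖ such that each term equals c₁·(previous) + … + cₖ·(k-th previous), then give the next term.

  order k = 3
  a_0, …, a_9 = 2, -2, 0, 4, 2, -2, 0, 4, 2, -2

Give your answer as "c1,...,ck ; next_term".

1,-1,1 ; 0

  a_3 = 1·0 + -1·-2 + 1·2 = 4
  a_4 = 1·4 + -1·0 + 1·-2 = 2
  a_5 = 1·2 + -1·4 + 1·0 = -2
  a_6 = 1·-2 + -1·2 + 1·4 = 0
  a_7 = 1·0 + -1·-2 + 1·2 = 4
  a_8 = 1·4 + -1·0 + 1·-2 = 2
  a_9 = 1·2 + -1·4 + 1·0 = -2
  a_10 = 1·-2 + -1·2 + 1·4 = 0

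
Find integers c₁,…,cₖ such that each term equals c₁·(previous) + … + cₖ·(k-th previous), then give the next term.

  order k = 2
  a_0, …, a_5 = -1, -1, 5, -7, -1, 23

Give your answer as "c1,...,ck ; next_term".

  a_2 = -2·-1 + -3·-1 = 5
  a_3 = -2·5 + -3·-1 = -7
  a_4 = -2·-7 + -3·5 = -1
  a_5 = -2·-1 + -3·-7 = 23
  a_6 = -2·23 + -3·-1 = -43

-2,-3 ; -43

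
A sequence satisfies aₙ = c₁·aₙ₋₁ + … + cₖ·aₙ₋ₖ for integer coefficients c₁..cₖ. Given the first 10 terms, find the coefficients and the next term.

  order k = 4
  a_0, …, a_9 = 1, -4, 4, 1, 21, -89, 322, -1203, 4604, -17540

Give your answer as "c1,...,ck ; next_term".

  a_4 = -3·1 + 2·4 + -3·-4 + 4·1 = 21
  a_5 = -3·21 + 2·1 + -3·4 + 4·-4 = -89
  a_6 = -3·-89 + 2·21 + -3·1 + 4·4 = 322
  a_7 = -3·322 + 2·-89 + -3·21 + 4·1 = -1203
  a_8 = -3·-1203 + 2·322 + -3·-89 + 4·21 = 4604
  a_9 = -3·4604 + 2·-1203 + -3·322 + 4·-89 = -17540
  a_10 = -3·-17540 + 2·4604 + -3·-1203 + 4·322 = 66725

-3,2,-3,4 ; 66725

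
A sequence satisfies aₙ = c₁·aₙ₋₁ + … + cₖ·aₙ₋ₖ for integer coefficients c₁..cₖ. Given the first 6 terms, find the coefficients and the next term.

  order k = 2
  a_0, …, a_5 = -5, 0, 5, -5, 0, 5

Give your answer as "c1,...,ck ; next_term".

  a_2 = -1·0 + -1·-5 = 5
  a_3 = -1·5 + -1·0 = -5
  a_4 = -1·-5 + -1·5 = 0
  a_5 = -1·0 + -1·-5 = 5
  a_6 = -1·5 + -1·0 = -5

-1,-1 ; -5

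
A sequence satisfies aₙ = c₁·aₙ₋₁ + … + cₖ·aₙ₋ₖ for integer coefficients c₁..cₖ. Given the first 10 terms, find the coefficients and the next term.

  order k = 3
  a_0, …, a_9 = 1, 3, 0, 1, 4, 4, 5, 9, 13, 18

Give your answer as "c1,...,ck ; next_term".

  a_3 = 1·0 + 0·3 + 1·1 = 1
  a_4 = 1·1 + 0·0 + 1·3 = 4
  a_5 = 1·4 + 0·1 + 1·0 = 4
  a_6 = 1·4 + 0·4 + 1·1 = 5
  a_7 = 1·5 + 0·4 + 1·4 = 9
  a_8 = 1·9 + 0·5 + 1·4 = 13
  a_9 = 1·13 + 0·9 + 1·5 = 18
  a_10 = 1·18 + 0·13 + 1·9 = 27

1,0,1 ; 27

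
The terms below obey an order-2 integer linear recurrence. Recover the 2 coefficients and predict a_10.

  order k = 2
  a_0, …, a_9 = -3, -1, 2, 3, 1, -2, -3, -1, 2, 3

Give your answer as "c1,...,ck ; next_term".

1,-1 ; 1

  a_2 = 1·-1 + -1·-3 = 2
  a_3 = 1·2 + -1·-1 = 3
  a_4 = 1·3 + -1·2 = 1
  a_5 = 1·1 + -1·3 = -2
  a_6 = 1·-2 + -1·1 = -3
  a_7 = 1·-3 + -1·-2 = -1
  a_8 = 1·-1 + -1·-3 = 2
  a_9 = 1·2 + -1·-1 = 3
  a_10 = 1·3 + -1·2 = 1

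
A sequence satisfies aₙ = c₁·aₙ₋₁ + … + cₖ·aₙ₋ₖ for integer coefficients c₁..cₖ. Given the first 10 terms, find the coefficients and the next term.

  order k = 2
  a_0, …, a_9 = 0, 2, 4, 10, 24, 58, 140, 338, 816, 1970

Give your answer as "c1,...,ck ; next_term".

2,1 ; 4756

  a_2 = 2·2 + 1·0 = 4
  a_3 = 2·4 + 1·2 = 10
  a_4 = 2·10 + 1·4 = 24
  a_5 = 2·24 + 1·10 = 58
  a_6 = 2·58 + 1·24 = 140
  a_7 = 2·140 + 1·58 = 338
  a_8 = 2·338 + 1·140 = 816
  a_9 = 2·816 + 1·338 = 1970
  a_10 = 2·1970 + 1·816 = 4756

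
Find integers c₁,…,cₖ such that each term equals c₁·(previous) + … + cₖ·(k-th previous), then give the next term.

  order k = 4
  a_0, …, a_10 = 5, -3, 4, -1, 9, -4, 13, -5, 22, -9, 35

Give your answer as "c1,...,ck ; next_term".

  a_4 = 0·-1 + 1·4 + 0·-3 + 1·5 = 9
  a_5 = 0·9 + 1·-1 + 0·4 + 1·-3 = -4
  a_6 = 0·-4 + 1·9 + 0·-1 + 1·4 = 13
  a_7 = 0·13 + 1·-4 + 0·9 + 1·-1 = -5
  a_8 = 0·-5 + 1·13 + 0·-4 + 1·9 = 22
  a_9 = 0·22 + 1·-5 + 0·13 + 1·-4 = -9
  a_10 = 0·-9 + 1·22 + 0·-5 + 1·13 = 35
  a_11 = 0·35 + 1·-9 + 0·22 + 1·-5 = -14

0,1,0,1 ; -14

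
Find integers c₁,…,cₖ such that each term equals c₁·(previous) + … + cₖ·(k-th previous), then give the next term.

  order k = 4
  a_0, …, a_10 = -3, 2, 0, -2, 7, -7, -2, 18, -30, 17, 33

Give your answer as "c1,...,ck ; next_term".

  a_4 = -1·-2 + -1·0 + 1·2 + -1·-3 = 7
  a_5 = -1·7 + -1·-2 + 1·0 + -1·2 = -7
  a_6 = -1·-7 + -1·7 + 1·-2 + -1·0 = -2
  a_7 = -1·-2 + -1·-7 + 1·7 + -1·-2 = 18
  a_8 = -1·18 + -1·-2 + 1·-7 + -1·7 = -30
  a_9 = -1·-30 + -1·18 + 1·-2 + -1·-7 = 17
  a_10 = -1·17 + -1·-30 + 1·18 + -1·-2 = 33
  a_11 = -1·33 + -1·17 + 1·-30 + -1·18 = -98

-1,-1,1,-1 ; -98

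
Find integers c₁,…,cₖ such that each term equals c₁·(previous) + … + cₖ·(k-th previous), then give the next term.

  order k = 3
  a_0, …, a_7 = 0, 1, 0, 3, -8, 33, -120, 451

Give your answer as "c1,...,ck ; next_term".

-3,3,1 ; -1680

  a_3 = -3·0 + 3·1 + 1·0 = 3
  a_4 = -3·3 + 3·0 + 1·1 = -8
  a_5 = -3·-8 + 3·3 + 1·0 = 33
  a_6 = -3·33 + 3·-8 + 1·3 = -120
  a_7 = -3·-120 + 3·33 + 1·-8 = 451
  a_8 = -3·451 + 3·-120 + 1·33 = -1680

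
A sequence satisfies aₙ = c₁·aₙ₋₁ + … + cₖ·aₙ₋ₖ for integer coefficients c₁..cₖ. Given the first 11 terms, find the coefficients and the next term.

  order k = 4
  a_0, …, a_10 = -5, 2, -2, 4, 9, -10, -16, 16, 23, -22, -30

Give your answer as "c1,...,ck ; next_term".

  a_4 = 0·4 + -2·-2 + 0·2 + -1·-5 = 9
  a_5 = 0·9 + -2·4 + 0·-2 + -1·2 = -10
  a_6 = 0·-10 + -2·9 + 0·4 + -1·-2 = -16
  a_7 = 0·-16 + -2·-10 + 0·9 + -1·4 = 16
  a_8 = 0·16 + -2·-16 + 0·-10 + -1·9 = 23
  a_9 = 0·23 + -2·16 + 0·-16 + -1·-10 = -22
  a_10 = 0·-22 + -2·23 + 0·16 + -1·-16 = -30
  a_11 = 0·-30 + -2·-22 + 0·23 + -1·16 = 28

0,-2,0,-1 ; 28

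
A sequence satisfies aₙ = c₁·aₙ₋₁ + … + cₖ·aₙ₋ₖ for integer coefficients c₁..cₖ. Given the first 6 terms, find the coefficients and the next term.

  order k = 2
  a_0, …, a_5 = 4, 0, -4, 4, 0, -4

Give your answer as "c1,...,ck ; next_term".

-1,-1 ; 4

  a_2 = -1·0 + -1·4 = -4
  a_3 = -1·-4 + -1·0 = 4
  a_4 = -1·4 + -1·-4 = 0
  a_5 = -1·0 + -1·4 = -4
  a_6 = -1·-4 + -1·0 = 4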